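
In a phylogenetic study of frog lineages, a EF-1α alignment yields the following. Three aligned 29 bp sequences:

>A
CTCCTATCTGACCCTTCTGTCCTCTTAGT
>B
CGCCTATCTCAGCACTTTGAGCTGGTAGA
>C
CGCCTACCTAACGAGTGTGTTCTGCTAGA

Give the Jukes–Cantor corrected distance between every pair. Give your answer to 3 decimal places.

d(A,B) = 0.529, d(A,C) = 0.529, d(B,C) = 0.401

A–B: 11/29 sites differ → p ≈ 0.37931, d = −0.75 ln(1 − 0.505747) = 0.528531 ≈ 0.529.
A–C: 11/29 sites differ → p ≈ 0.37931, d = −0.75 ln(1 − 0.505747) = 0.528531 ≈ 0.529.
B–C: 9/29 sites differ → p ≈ 0.310345, d = −0.75 ln(1 − 0.413793) = 0.400562 ≈ 0.401.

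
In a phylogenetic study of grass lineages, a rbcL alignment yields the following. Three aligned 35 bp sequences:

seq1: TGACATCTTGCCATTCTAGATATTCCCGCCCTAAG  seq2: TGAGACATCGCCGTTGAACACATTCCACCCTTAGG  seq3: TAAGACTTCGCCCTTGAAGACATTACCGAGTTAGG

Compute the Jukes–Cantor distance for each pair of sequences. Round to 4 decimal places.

seq1–seq2: 13/35 sites differ → p ≈ 0.371429, d = −0.75 ln(1 − 0.495239) = 0.512753 ≈ 0.5128.
seq1–seq3: 14/35 sites differ → p = 0.4, d = −0.75 ln(1 − 0.533333) = 0.571605 ≈ 0.5716.
seq2–seq3: 9/35 sites differ → p ≈ 0.257143, d = −0.75 ln(1 − 0.342857) = 0.314890 ≈ 0.3149.

d(seq1,seq2) = 0.5128, d(seq1,seq3) = 0.5716, d(seq2,seq3) = 0.3149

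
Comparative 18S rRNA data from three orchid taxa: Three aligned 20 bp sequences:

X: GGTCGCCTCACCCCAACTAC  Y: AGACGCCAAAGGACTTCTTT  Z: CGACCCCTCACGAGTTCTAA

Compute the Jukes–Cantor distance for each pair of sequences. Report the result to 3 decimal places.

d(X,Y) = 0.991, d(X,Z) = 0.687, d(Y,Z) = 0.572

X–Y: 11/20 sites differ → p = 0.55, d = −0.75 ln(1 − 0.733333) = 0.991316 ≈ 0.991.
X–Z: 9/20 sites differ → p = 0.45, d = −0.75 ln(1 − 0.6) = 0.687218 ≈ 0.687.
Y–Z: 8/20 sites differ → p = 0.4, d = −0.75 ln(1 − 0.533333) = 0.571605 ≈ 0.572.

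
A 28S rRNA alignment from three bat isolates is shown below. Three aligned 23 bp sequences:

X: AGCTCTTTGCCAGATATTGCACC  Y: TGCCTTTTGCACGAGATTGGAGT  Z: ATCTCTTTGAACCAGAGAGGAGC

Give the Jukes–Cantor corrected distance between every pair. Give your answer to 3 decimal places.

d(X,Y) = 0.553, d(X,Z) = 0.650, d(Y,Z) = 0.553

X–Y: 9/23 sites differ → p ≈ 0.391304, d = −0.75 ln(1 − 0.521739) = 0.553199 ≈ 0.553.
X–Z: 10/23 sites differ → p ≈ 0.434783, d = −0.75 ln(1 − 0.579711) = 0.650110 ≈ 0.650.
Y–Z: 9/23 sites differ → p ≈ 0.391304, d = −0.75 ln(1 − 0.521739) = 0.553199 ≈ 0.553.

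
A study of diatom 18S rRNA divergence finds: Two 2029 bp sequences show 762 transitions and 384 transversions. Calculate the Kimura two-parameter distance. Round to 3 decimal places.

P = 762/2029 ≈ 0.375554 and Q = 384/2029 ≈ 0.189256.
Under the Kimura two-parameter model, d = −½ ln(1 − 2P − Q) − ¼ ln(1 − 2Q).
1 − 2P − Q = 0.059636, giving −½ ln(0.059636) = 1.409748.
1 − 2Q = 0.621488, giving −¼ ln(0.621488) = 0.118910.
d = 1.409748 + 0.118910 = 1.528658.

1.529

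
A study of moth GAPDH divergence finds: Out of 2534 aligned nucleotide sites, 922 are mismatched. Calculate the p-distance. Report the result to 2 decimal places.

p = 922/2534 = 0.363851… ≈ 0.36 (to 2 d.p.).

0.36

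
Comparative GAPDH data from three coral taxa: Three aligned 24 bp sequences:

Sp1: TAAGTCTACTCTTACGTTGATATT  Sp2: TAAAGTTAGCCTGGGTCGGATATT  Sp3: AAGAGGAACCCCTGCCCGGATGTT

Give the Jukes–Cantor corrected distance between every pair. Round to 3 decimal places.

Sp1–Sp2: 11/24 sites differ → p ≈ 0.458333, d = −0.75 ln(1 − 0.611111) = 0.708346 ≈ 0.708.
Sp1–Sp3: 13/24 sites differ → p ≈ 0.541667, d = −0.75 ln(1 − 0.722223) = 0.960702 ≈ 0.961.
Sp2–Sp3: 10/24 sites differ → p ≈ 0.416667, d = −0.75 ln(1 − 0.555556) = 0.608198 ≈ 0.608.

d(Sp1,Sp2) = 0.708, d(Sp1,Sp3) = 0.961, d(Sp2,Sp3) = 0.608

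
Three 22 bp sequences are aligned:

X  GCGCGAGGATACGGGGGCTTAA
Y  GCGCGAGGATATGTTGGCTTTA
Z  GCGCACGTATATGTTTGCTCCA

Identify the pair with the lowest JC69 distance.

X–Y: 4/22 differ, p = 0.182, d = 0.208.
X–Z: 9/22 differ, p = 0.409, d = 0.591.
Y–Z: 6/22 differ, p = 0.273, d = 0.339.
The smallest distance is between X and Y.

X and Y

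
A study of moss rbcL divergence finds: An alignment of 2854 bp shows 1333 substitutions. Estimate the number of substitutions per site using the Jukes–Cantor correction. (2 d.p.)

p = 1333/2854 ≈ 0.467064.
d = −(3/4) ln(1 − 4p/3) = −0.75 ln(1 − 0.622752) = −0.75 ln(0.377248)
  = −0.75 × (-0.974852) = 0.731139 substitutions/site.

0.73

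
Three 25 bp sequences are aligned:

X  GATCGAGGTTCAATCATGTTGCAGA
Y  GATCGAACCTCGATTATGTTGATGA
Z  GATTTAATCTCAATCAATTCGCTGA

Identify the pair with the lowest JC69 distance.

X–Y: 7/25 differ, p = 0.280, d = 0.351.
X–Z: 9/25 differ, p = 0.360, d = 0.490.
Y–Z: 9/25 differ, p = 0.360, d = 0.490.
The smallest distance is between X and Y.

X and Y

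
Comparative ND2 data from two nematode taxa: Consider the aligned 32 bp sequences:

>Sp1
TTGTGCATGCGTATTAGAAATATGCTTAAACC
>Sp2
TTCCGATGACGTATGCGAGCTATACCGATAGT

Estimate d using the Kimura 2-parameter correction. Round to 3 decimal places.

Of 32 sites, 6 differences are transitions and 10 are transversions, so P = 6/32 = 0.1875 and Q = 10/32 = 0.3125.
Under the Kimura two-parameter model, d = −½ ln(1 − 2P − Q) − ¼ ln(1 − 2Q).
1 − 2P − Q = 0.3125, giving −½ ln(0.3125) = 0.581575.
1 − 2Q = 0.375, giving −¼ ln(0.375) = 0.245207.
d = 0.581575 + 0.245207 = 0.826782.

0.827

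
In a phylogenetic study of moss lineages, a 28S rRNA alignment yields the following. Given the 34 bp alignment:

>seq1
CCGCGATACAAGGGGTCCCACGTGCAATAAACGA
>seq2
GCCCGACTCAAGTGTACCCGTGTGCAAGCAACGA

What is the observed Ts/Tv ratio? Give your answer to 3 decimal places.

Transitions are A↔G and C↔T; transversions are all other mismatches.
Transitions: 3. Transversions: 8.
R = 3/8 = 0.375.

0.375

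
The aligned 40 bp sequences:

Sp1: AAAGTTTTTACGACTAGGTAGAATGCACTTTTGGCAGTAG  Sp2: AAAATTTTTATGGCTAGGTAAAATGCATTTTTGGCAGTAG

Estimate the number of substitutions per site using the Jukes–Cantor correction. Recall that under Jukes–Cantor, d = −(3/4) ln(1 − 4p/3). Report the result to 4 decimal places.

The sequences differ at 5 of 40 sites (4, 11, 13, 21, 28), so p = 5/40 = 0.125.
d = −(3/4) ln(1 − 4p/3) = −0.75 ln(1 − 0.166667) = −0.75 ln(0.833333)
  = −0.75 × (-0.182322) = 0.136742 substitutions/site.

0.1367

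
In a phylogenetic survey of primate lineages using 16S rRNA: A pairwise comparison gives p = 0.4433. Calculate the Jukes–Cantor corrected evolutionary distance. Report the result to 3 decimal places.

0.671

d = −(3/4) ln(1 − 4p/3) = −0.75 ln(1 − 0.591067) = −0.75 ln(0.408933)
  = −0.75 × (-0.894204) = 0.670653 substitutions/site.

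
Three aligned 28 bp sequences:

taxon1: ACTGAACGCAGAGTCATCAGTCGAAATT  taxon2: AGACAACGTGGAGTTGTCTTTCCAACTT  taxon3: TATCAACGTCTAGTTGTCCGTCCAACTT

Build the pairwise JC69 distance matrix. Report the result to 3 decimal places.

d(taxon1,taxon2) = 0.556, d(taxon1,taxon3) = 0.556, d(taxon2,taxon3) = 0.304

taxon1–taxon2: 11/28 sites differ → p ≈ 0.392857, d = −0.75 ln(1 − 0.523809) = 0.556452 ≈ 0.556.
taxon1–taxon3: 11/28 sites differ → p ≈ 0.392857, d = −0.75 ln(1 − 0.523809) = 0.556452 ≈ 0.556.
taxon2–taxon3: 7/28 sites differ → p = 0.25, d = −0.75 ln(1 − 0.333333) = 0.304098 ≈ 0.304.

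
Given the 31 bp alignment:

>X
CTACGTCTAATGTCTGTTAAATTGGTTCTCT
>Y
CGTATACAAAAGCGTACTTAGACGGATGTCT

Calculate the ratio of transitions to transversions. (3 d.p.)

0.417

Transitions are A↔G and C↔T; transversions are all other mismatches.
Transitions: 5. Transversions: 12.
R = 5/12 = 0.416666… ≈ 0.417 (to 3 d.p.).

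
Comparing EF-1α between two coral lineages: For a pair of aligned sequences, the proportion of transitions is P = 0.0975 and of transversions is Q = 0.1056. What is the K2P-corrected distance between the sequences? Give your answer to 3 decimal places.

Under the Kimura two-parameter model, d = −½ ln(1 − 2P − Q) − ¼ ln(1 − 2Q).
1 − 2P − Q = 0.6994, giving −½ ln(0.6994) = 0.178766.
1 − 2Q = 0.7888, giving −¼ ln(0.7888) = 0.059311.
d = 0.178766 + 0.059311 = 0.238077.

0.238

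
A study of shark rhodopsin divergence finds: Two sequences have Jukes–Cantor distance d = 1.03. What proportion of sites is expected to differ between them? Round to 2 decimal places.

0.56

p = (3/4)(1 − e^(−4d/3)) = 0.75 × (1 − e^(-1.373333)) = 0.75 × (1 − 0.253261) = 0.560054.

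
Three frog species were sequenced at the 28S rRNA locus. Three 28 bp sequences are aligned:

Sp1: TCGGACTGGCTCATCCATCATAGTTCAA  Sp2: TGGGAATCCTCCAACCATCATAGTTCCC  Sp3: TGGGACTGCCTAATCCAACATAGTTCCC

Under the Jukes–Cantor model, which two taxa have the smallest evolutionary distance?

Sp1 and Sp3

Sp1–Sp2: 9/28 differ, p = 0.321, d = 0.420.
Sp1–Sp3: 6/28 differ, p = 0.214, d = 0.252.
Sp2–Sp3: 7/28 differ, p = 0.250, d = 0.304.
The smallest distance is between Sp1 and Sp3.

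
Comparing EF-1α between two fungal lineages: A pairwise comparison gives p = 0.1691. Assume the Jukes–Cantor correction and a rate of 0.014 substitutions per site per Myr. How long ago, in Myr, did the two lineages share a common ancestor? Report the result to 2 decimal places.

6.84

d = −(3/4) ln(1 − 4p/3) = −0.75 ln(1 − 0.225467) = −0.75 ln(0.774533)
  = −0.75 × (-0.255495) = 0.191621 substitutions/site.
Under a molecular clock d = 2μt, so t = d/(2μ) = 0.191621 / (2 × 0.014) = 6.84 Myr.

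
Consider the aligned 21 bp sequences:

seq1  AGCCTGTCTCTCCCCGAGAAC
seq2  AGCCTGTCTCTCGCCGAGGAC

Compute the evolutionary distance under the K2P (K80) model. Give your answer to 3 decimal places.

0.102

Of 21 sites, 1 differences are transitions and 1 are transversions, so P = 1/21 ≈ 0.047619 and Q = 1/21 ≈ 0.047619.
Under the Kimura two-parameter model, d = −½ ln(1 − 2P − Q) − ¼ ln(1 − 2Q).
1 − 2P − Q = 0.857143, giving −½ ln(0.857143) = 0.077075.
1 − 2Q = 0.904762, giving −¼ ln(0.904762) = 0.025021.
d = 0.077075 + 0.025021 = 0.102096.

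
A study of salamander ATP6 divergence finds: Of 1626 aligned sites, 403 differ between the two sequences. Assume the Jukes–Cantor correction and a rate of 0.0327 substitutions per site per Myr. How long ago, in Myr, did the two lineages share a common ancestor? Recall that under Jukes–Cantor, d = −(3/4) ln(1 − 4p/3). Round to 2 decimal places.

p = 403/1626 ≈ 0.247847.
d = −(3/4) ln(1 − 4p/3) = −0.75 ln(1 − 0.330463) = −0.75 ln(0.669537)
  = −0.75 × (-0.401169) = 0.300877 substitutions/site.
Under a molecular clock d = 2μt, so t = d/(2μ) = 0.300877 / (2 × 0.0327) = 4.60 Myr.

4.60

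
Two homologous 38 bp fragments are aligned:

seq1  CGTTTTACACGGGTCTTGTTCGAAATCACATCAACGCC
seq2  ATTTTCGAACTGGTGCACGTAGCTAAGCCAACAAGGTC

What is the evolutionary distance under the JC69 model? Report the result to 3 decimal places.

0.907

The sequences differ at 20 of 38 sites, so p = 20/38 ≈ 0.526316.
d = −(3/4) ln(1 − 4p/3) = −0.75 ln(1 − 0.701755) = −0.75 ln(0.298245)
  = −0.75 × (-1.209840) = 0.907380 substitutions/site.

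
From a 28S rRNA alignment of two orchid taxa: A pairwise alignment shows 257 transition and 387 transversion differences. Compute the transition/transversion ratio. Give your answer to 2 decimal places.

0.66

R = 257/387 = 0.664082… ≈ 0.66 (to 2 d.p.).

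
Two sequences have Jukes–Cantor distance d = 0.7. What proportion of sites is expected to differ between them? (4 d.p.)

0.4551

p = (3/4)(1 − e^(−4d/3)) = 0.75 × (1 − e^(-0.933333)) = 0.75 × (1 − 0.393241) = 0.455069.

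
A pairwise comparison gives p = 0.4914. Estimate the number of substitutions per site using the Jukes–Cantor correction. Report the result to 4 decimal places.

d = −(3/4) ln(1 − 4p/3) = −0.75 ln(1 − 0.6552) = −0.75 ln(0.3448)
  = −0.75 × (-1.064791) = 0.798593 substitutions/site.

0.7986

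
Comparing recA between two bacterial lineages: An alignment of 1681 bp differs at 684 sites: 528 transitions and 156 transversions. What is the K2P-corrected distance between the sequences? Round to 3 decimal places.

0.690

P = 528/1681 ≈ 0.314099 and Q = 156/1681 ≈ 0.092802.
Under the Kimura two-parameter model, d = −½ ln(1 − 2P − Q) − ¼ ln(1 − 2Q).
1 − 2P − Q = 0.279, giving −½ ln(0.279) = 0.638272.
1 − 2Q = 0.814396, giving −¼ ln(0.814396) = 0.051327.
d = 0.638272 + 0.051327 = 0.689599.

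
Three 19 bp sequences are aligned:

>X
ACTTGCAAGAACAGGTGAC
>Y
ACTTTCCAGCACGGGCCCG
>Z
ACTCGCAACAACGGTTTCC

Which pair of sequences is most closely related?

X–Y: 8/19 differ, p = 0.421, d = 0.618.
X–Z: 6/19 differ, p = 0.316, d = 0.410.
Y–Z: 9/19 differ, p = 0.474, d = 0.749.
The smallest distance is between X and Z.

X and Z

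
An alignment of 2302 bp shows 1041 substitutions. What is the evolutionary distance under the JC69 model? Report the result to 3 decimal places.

p = 1041/2302 ≈ 0.452215.
d = −(3/4) ln(1 − 4p/3) = −0.75 ln(1 − 0.602953) = −0.75 ln(0.397047)
  = −0.75 × (-0.923701) = 0.692776 substitutions/site.

0.693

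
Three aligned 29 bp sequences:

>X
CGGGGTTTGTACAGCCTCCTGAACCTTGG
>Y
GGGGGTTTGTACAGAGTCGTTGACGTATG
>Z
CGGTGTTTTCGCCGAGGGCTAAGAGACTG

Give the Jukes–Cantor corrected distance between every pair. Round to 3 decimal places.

d(X,Y) = 0.401, d(X,Z) = 0.998, d(Y,Z) = 0.878

X–Y: 9/29 sites differ → p ≈ 0.310345, d = −0.75 ln(1 − 0.413793) = 0.400562 ≈ 0.401.
X–Z: 16/29 sites differ → p ≈ 0.551724, d = −0.75 ln(1 − 0.735632) = 0.997810 ≈ 0.998.
Y–Z: 15/29 sites differ → p ≈ 0.517241, d = −0.75 ln(1 − 0.689655) = 0.877553 ≈ 0.878.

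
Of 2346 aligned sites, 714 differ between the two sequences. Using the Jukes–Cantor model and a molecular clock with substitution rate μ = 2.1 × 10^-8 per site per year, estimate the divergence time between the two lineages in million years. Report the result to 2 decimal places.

9.30

p = 714/2346 ≈ 0.304348.
d = −(3/4) ln(1 − 4p/3) = −0.75 ln(1 − 0.405797) = −0.75 ln(0.594203)
  = −0.75 × (-0.520534) = 0.390401 substitutions/site.
Under a molecular clock d = 2μt, so t = d/(2μ) = 0.390401 / (2 × 2.1 × 10^-8) = 9.30 million years.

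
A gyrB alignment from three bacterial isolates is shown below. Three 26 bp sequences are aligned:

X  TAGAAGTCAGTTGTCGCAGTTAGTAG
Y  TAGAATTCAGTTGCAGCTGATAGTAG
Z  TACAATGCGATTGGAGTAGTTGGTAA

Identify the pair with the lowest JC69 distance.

X–Y: 5/26 differ, p = 0.192, d = 0.222.
X–Z: 10/26 differ, p = 0.385, d = 0.539.
Y–Z: 10/26 differ, p = 0.385, d = 0.539.
The smallest distance is between X and Y.

X and Y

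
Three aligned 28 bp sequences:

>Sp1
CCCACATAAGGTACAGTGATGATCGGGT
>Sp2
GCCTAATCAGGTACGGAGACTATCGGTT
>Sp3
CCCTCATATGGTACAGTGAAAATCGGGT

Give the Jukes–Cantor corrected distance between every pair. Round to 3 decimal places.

d(Sp1,Sp2) = 0.420, d(Sp1,Sp3) = 0.158, d(Sp2,Sp3) = 0.420

Sp1–Sp2: 9/28 sites differ → p ≈ 0.321429, d = −0.75 ln(1 − 0.428572) = 0.419713 ≈ 0.420.
Sp1–Sp3: 4/28 sites differ → p ≈ 0.142857, d = −0.75 ln(1 − 0.190476) = 0.158482 ≈ 0.158.
Sp2–Sp3: 9/28 sites differ → p ≈ 0.321429, d = −0.75 ln(1 − 0.428572) = 0.419713 ≈ 0.420.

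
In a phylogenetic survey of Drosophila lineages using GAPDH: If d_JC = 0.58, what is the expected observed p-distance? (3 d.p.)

0.404

p = (3/4)(1 − e^(−4d/3)) = 0.75 × (1 − e^(-0.773333)) = 0.75 × (1 − 0.461472) = 0.403896.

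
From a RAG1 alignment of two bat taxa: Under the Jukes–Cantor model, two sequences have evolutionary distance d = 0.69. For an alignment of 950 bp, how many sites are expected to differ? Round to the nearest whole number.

429

Invert JC69: p = (3/4)(1 − e^(−4d/3)) = 0.75 × (1 − e^(-0.92)) = 0.75 × (1 − 0.398519) = 0.451111.
Expected differing sites = pL ≈ 0.451111 × 950 = 428.55545 ≈ 429.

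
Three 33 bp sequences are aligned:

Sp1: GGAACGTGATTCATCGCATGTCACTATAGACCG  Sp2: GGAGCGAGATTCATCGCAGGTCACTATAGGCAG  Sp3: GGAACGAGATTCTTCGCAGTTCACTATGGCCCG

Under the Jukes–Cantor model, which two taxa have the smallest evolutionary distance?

Sp1 and Sp2

Sp1–Sp2: 5/33 differ, p = 0.152, d = 0.169.
Sp1–Sp3: 6/33 differ, p = 0.182, d = 0.208.
Sp2–Sp3: 6/33 differ, p = 0.182, d = 0.208.
The smallest distance is between Sp1 and Sp2.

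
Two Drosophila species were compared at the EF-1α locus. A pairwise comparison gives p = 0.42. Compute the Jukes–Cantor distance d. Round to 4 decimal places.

0.6157

d = −(3/4) ln(1 − 4p/3) = −0.75 ln(1 − 0.56) = −0.75 ln(0.44)
  = −0.75 × (-0.820981) = 0.615736 substitutions/site.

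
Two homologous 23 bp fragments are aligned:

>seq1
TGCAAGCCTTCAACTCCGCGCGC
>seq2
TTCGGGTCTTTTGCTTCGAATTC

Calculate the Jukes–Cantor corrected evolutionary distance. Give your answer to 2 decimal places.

0.89

The sequences differ at 12 of 23 sites, so p = 12/23 ≈ 0.521739.
d = −(3/4) ln(1 − 4p/3) = −0.75 ln(1 − 0.695652) = −0.75 ln(0.304348)
  = −0.75 × (-1.189583) = 0.892187 substitutions/site.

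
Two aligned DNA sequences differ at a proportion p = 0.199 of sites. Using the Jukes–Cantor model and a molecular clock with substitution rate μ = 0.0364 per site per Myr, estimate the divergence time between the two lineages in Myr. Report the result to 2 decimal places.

3.18

d = −(3/4) ln(1 − 4p/3) = −0.75 ln(1 − 0.265333) = −0.75 ln(0.734667)
  = −0.75 × (-0.308338) = 0.231254 substitutions/site.
Under a molecular clock d = 2μt, so t = d/(2μ) = 0.231254 / (2 × 0.0364) = 3.18 Myr.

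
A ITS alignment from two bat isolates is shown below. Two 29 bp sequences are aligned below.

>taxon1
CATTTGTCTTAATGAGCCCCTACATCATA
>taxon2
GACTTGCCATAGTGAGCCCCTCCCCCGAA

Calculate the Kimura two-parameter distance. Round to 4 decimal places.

Of 29 sites, 5 differences are transitions and 5 are transversions, so P = 5/29 ≈ 0.172414 and Q = 5/29 ≈ 0.172414.
Under the Kimura two-parameter model, d = −½ ln(1 − 2P − Q) − ¼ ln(1 − 2Q).
1 − 2P − Q = 0.482758, giving −½ ln(0.482758) = 0.364120.
1 − 2Q = 0.655172, giving −¼ ln(0.655172) = 0.105714.
d = 0.364120 + 0.105714 = 0.469834.

0.4698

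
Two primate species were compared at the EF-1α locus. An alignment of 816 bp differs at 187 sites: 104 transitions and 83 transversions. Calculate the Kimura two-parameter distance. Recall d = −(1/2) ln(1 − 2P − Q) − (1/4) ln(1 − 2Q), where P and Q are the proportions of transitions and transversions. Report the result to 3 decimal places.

0.277

P = 104/816 ≈ 0.127451 and Q = 83/816 ≈ 0.101716.
Under the Kimura two-parameter model, d = −½ ln(1 − 2P − Q) − ¼ ln(1 − 2Q).
1 − 2P − Q = 0.643382, giving −½ ln(0.643382) = 0.220508.
1 − 2Q = 0.796568, giving −¼ ln(0.796568) = 0.056861.
d = 0.220508 + 0.056861 = 0.277369.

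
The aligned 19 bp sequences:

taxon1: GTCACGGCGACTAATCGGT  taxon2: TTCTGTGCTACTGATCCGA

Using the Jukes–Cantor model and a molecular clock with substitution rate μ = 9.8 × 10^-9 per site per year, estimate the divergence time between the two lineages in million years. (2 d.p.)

The sequences differ at 8 of 19 sites (1, 4, 5, 6, 9, 13, 17, 19), so p = 8/19 ≈ 0.421053.
d = −(3/4) ln(1 − 4p/3) = −0.75 ln(1 − 0.561404) = −0.75 ln(0.438596)
  = −0.75 × (-0.824177) = 0.618133 substitutions/site.
Under a molecular clock d = 2μt, so t = d/(2μ) = 0.618133 / (2 × 9.8 × 10^-9) = 31.54 million years.

31.54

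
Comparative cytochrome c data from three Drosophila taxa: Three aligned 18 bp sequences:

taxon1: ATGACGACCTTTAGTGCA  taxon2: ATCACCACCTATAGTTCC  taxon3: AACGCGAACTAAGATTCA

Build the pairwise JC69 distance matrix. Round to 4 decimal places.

d(taxon1,taxon2) = 0.3470, d(taxon1,taxon3) = 0.8240, d(taxon2,taxon3) = 0.6735

taxon1–taxon2: 5/18 sites differ → p ≈ 0.277778, d = −0.75 ln(1 − 0.370371) = 0.346968 ≈ 0.3470.
taxon1–taxon3: 9/18 sites differ → p = 0.5, d = −0.75 ln(1 − 0.666667) = 0.823960 ≈ 0.8240.
taxon2–taxon3: 8/18 sites differ → p ≈ 0.444444, d = −0.75 ln(1 − 0.592592) = 0.673455 ≈ 0.6735.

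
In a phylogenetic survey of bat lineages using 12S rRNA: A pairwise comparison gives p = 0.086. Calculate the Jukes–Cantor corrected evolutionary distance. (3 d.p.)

0.091

d = −(3/4) ln(1 − 4p/3) = −0.75 ln(1 − 0.114667) = −0.75 ln(0.885333)
  = −0.75 × (-0.121791) = 0.091343 substitutions/site.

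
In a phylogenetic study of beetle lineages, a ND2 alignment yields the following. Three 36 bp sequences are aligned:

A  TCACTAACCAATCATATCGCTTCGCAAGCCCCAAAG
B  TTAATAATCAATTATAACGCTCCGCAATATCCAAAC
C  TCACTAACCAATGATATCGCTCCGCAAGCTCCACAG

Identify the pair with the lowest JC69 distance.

A and C

A–B: 10/36 differ, p = 0.278, d = 0.347.
A–C: 4/36 differ, p = 0.111, d = 0.120.
B–C: 9/36 differ, p = 0.250, d = 0.304.
The smallest distance is between A and C.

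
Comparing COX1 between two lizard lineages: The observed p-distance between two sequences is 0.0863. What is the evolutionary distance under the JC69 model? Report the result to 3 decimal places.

d = −(3/4) ln(1 − 4p/3) = −0.75 ln(1 − 0.115067) = −0.75 ln(0.884933)
  = −0.75 × (-0.122243) = 0.091682 substitutions/site.

0.092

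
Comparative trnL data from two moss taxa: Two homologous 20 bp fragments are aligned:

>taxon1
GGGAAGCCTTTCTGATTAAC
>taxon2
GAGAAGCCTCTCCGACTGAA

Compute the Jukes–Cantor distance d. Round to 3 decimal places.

0.383

The sequences differ at 6 of 20 sites (2, 10, 13, 16, 18, 20), so p = 6/20 = 0.3.
d = −(3/4) ln(1 − 4p/3) = −0.75 ln(1 − 0.4) = −0.75 ln(0.6)
  = −0.75 × (-0.510826) = 0.383120 substitutions/site.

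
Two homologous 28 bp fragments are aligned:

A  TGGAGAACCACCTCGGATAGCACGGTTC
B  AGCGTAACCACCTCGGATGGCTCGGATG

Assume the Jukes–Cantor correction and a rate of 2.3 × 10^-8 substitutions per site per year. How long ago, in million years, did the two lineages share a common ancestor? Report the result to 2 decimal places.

The sequences differ at 8 of 28 sites (1, 3, 4, 5, 19, 22, 26, 28), so p = 8/28 ≈ 0.285714.
d = −(3/4) ln(1 − 4p/3) = −0.75 ln(1 − 0.380952) = −0.75 ln(0.619048)
  = −0.75 × (-0.479572) = 0.359679 substitutions/site.
Under a molecular clock d = 2μt, so t = d/(2μ) = 0.359679 / (2 × 2.3 × 10^-8) = 7.82 million years.

7.82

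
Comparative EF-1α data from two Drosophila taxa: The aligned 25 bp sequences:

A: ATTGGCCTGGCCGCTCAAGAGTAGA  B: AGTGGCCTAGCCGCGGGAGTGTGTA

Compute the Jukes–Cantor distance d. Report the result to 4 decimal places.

0.4172

The sequences differ at 8 of 25 sites (2, 9, 15, 16, 17, 20, 23, 24), so p = 8/25 = 0.32.
d = −(3/4) ln(1 − 4p/3) = −0.75 ln(1 − 0.426667) = −0.75 ln(0.573333)
  = −0.75 × (-0.556289) = 0.417217 substitutions/site.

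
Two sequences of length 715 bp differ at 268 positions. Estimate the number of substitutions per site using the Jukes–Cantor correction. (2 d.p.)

p = 268/715 ≈ 0.374825.
d = −(3/4) ln(1 − 4p/3) = −0.75 ln(1 − 0.499767) = −0.75 ln(0.500233)
  = −0.75 × (-0.692681) = 0.519511 substitutions/site.

0.52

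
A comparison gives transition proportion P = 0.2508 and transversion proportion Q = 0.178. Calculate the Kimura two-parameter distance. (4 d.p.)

0.6791

Under the Kimura two-parameter model, d = −½ ln(1 − 2P − Q) − ¼ ln(1 − 2Q).
1 − 2P − Q = 0.3204, giving −½ ln(0.3204) = 0.569093.
1 − 2Q = 0.644, giving −¼ ln(0.644) = 0.110014.
d = 0.569093 + 0.110014 = 0.679107.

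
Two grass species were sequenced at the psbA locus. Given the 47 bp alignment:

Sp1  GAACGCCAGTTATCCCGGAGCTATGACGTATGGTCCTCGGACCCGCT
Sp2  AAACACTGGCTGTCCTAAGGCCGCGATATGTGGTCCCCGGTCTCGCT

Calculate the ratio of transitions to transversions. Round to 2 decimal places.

18.00

Transitions are A↔G and C↔T; transversions are all other mismatches.
Transitions: 18. Transversions: 1.
R = 18/1 = 18.00.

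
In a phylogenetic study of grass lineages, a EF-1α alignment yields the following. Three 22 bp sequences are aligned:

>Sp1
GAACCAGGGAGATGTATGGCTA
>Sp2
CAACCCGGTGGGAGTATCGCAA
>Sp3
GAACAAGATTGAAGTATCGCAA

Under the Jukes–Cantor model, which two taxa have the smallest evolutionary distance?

Sp2 and Sp3

Sp1–Sp2: 8/22 differ, p = 0.364, d = 0.497.
Sp1–Sp3: 7/22 differ, p = 0.318, d = 0.414.
Sp2–Sp3: 6/22 differ, p = 0.273, d = 0.339.
The smallest distance is between Sp2 and Sp3.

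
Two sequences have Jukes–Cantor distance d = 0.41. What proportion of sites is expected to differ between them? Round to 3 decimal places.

p = (3/4)(1 − e^(−4d/3)) = 0.75 × (1 − e^(-0.546667)) = 0.75 × (1 − 0.578876) = 0.315843.

0.316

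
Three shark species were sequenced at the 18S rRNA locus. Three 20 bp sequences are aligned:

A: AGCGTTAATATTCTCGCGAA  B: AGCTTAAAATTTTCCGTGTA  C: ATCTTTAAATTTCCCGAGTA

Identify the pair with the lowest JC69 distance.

A–B: 8/20 differ, p = 0.400, d = 0.572.
A–C: 7/20 differ, p = 0.350, d = 0.471.
B–C: 4/20 differ, p = 0.200, d = 0.233.
The smallest distance is between B and C.

B and C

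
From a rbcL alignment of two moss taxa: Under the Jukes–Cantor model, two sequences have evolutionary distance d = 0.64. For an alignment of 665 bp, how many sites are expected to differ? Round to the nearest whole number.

286

Invert JC69: p = (3/4)(1 − e^(−4d/3)) = 0.75 × (1 − e^(-0.853333)) = 0.75 × (1 − 0.425993) = 0.430505.
Expected differing sites = pL ≈ 0.430505 × 665 = 286.285825 ≈ 286.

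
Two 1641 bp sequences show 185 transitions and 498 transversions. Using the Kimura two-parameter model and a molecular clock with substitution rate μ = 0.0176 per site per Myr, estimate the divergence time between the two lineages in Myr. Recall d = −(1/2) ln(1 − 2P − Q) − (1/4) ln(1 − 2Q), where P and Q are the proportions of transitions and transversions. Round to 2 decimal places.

17.33

P = 185/1641 ≈ 0.112736 and Q = 498/1641 ≈ 0.303473.
Under the Kimura two-parameter model, d = −½ ln(1 − 2P − Q) − ¼ ln(1 − 2Q).
1 − 2P − Q = 0.471055, giving −½ ln(0.471055) = 0.376390.
1 − 2Q = 0.393054, giving −¼ ln(0.393054) = 0.233452.
d = 0.376390 + 0.233452 = 0.609842.
Under a molecular clock d = 2μt, so t = d/(2μ) = 0.609842 / (2 × 0.0176) = 17.33 Myr.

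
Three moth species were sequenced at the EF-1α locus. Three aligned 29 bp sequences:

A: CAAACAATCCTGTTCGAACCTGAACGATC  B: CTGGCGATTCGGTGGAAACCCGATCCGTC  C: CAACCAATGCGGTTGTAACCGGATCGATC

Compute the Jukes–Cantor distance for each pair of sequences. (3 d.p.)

A–B: 13/29 sites differ → p ≈ 0.448276, d = −0.75 ln(1 − 0.597701) = 0.682920 ≈ 0.683.
A–C: 7/29 sites differ → p ≈ 0.241379, d = −0.75 ln(1 − 0.321839) = 0.291278 ≈ 0.291.
B–C: 10/29 sites differ → p ≈ 0.344828, d = −0.75 ln(1 − 0.459771) = 0.461822 ≈ 0.462.

d(A,B) = 0.683, d(A,C) = 0.291, d(B,C) = 0.462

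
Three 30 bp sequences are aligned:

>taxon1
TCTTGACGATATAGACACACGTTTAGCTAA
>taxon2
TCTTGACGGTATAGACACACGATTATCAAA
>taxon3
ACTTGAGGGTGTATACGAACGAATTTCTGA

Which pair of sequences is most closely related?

taxon1 and taxon2

taxon1–taxon2: 4/30 differ, p = 0.133, d = 0.147.
taxon1–taxon3: 12/30 differ, p = 0.400, d = 0.572.
taxon2–taxon3: 10/30 differ, p = 0.333, d = 0.441.
The smallest distance is between taxon1 and taxon2.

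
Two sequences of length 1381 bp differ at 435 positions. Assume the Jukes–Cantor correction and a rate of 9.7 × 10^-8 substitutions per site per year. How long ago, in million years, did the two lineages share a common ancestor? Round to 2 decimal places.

2.11

p = 435/1381 ≈ 0.314989.
d = −(3/4) ln(1 − 4p/3) = −0.75 ln(1 − 0.419985) = −0.75 ln(0.580015)
  = −0.75 × (-0.544701) = 0.408526 substitutions/site.
Under a molecular clock d = 2μt, so t = d/(2μ) = 0.408526 / (2 × 9.7 × 10^-8) = 2.11 million years.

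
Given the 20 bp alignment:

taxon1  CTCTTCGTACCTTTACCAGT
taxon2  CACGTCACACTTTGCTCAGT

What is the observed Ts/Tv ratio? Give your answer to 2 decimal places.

Transitions are A↔G and C↔T; transversions are all other mismatches.
Transitions: 4. Transversions: 4.
R = 4/4 = 1.00.

1.00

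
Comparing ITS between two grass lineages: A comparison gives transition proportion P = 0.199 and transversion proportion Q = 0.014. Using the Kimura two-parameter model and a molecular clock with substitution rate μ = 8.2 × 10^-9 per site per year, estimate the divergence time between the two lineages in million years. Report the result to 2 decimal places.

Under the Kimura two-parameter model, d = −½ ln(1 − 2P − Q) − ¼ ln(1 − 2Q).
1 − 2P − Q = 0.588, giving −½ ln(0.588) = 0.265514.
1 − 2Q = 0.972, giving −¼ ln(0.972) = 0.007100.
d = 0.265514 + 0.007100 = 0.272614.
Under a molecular clock d = 2μt, so t = d/(2μ) = 0.272614 / (2 × 8.2 × 10^-9) = 16.62 million years.

16.62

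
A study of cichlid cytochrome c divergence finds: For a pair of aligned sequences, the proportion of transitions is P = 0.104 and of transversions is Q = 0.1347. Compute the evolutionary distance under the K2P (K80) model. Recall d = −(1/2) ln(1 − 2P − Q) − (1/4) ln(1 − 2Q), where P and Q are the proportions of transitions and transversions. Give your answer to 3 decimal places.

0.288

Under the Kimura two-parameter model, d = −½ ln(1 − 2P − Q) − ¼ ln(1 − 2Q).
1 − 2P − Q = 0.6573, giving −½ ln(0.6573) = 0.209807.
1 − 2Q = 0.7306, giving −¼ ln(0.7306) = 0.078472.
d = 0.209807 + 0.078472 = 0.288279.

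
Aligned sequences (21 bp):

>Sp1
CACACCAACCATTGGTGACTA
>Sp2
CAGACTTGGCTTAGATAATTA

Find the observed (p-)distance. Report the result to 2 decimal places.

0.48

The sequences differ at 10 of 21 positions (sites 3, 6, 7, 8, 9, 11, 13, 15, 17, 19).
p = 10/21 = 0.476190… ≈ 0.48 (to 2 d.p.).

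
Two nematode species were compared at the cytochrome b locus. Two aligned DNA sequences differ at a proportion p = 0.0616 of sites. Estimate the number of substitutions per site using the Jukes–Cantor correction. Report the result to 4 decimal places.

d = −(3/4) ln(1 − 4p/3) = −0.75 ln(1 − 0.082133) = −0.75 ln(0.917867)
  = −0.75 × (-0.085703) = 0.064277 substitutions/site.

0.0643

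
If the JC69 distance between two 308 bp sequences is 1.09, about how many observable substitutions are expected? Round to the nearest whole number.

Invert JC69: p = (3/4)(1 − e^(−4d/3)) = 0.75 × (1 − e^(-1.453333)) = 0.75 × (1 − 0.233790) = 0.574658.
Expected differing sites = pL ≈ 0.574658 × 308 = 176.994664 ≈ 177.

177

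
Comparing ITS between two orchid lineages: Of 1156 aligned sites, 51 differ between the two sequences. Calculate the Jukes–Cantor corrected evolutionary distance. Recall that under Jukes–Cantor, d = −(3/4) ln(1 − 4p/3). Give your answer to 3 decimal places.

p = 51/1156 ≈ 0.044118.
d = −(3/4) ln(1 − 4p/3) = −0.75 ln(1 − 0.058824) = −0.75 ln(0.941176)
  = −0.75 × (-0.060625) = 0.045469 substitutions/site.

0.045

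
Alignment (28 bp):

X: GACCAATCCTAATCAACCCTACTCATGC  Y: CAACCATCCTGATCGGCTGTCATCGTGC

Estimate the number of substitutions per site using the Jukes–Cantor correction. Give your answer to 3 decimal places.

0.556

The sequences differ at 11 of 28 sites, so p = 11/28 ≈ 0.392857.
d = −(3/4) ln(1 − 4p/3) = −0.75 ln(1 − 0.523809) = −0.75 ln(0.476191)
  = −0.75 × (-0.741936) = 0.556452 substitutions/site.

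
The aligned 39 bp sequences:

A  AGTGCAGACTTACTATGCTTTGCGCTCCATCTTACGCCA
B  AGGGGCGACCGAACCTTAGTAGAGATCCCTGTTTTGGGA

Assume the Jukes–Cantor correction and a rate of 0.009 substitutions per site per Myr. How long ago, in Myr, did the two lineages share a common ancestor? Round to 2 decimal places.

The sequences differ at 20 of 39 sites, so p = 20/39 ≈ 0.512821.
d = −(3/4) ln(1 − 4p/3) = −0.75 ln(1 − 0.683761) = −0.75 ln(0.316239)
  = −0.75 × (-1.151257) = 0.863443 substitutions/site.
Under a molecular clock d = 2μt, so t = d/(2μ) = 0.863443 / (2 × 0.009) = 47.97 Myr.

47.97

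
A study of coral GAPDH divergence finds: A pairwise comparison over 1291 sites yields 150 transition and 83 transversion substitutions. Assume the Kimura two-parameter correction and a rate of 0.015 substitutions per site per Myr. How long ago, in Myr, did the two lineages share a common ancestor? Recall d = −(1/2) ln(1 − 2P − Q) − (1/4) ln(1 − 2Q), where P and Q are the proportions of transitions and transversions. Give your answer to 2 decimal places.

P = 150/1291 ≈ 0.116189 and Q = 83/1291 ≈ 0.064291.
Under the Kimura two-parameter model, d = −½ ln(1 − 2P − Q) − ¼ ln(1 − 2Q).
1 − 2P − Q = 0.703331, giving −½ ln(0.703331) = 0.175964.
1 − 2Q = 0.871418, giving −¼ ln(0.871418) = 0.034408.
d = 0.175964 + 0.034408 = 0.210372.
Under a molecular clock d = 2μt, so t = d/(2μ) = 0.210372 / (2 × 0.015) = 7.01 Myr.

7.01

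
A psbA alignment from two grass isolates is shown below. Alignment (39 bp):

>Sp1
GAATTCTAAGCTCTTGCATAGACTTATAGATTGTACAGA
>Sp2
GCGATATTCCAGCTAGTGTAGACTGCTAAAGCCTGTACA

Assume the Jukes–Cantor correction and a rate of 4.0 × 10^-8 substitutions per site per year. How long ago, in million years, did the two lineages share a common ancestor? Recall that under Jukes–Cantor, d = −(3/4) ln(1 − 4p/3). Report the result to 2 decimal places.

11.87

The sequences differ at 21 of 39 sites, so p = 21/39 ≈ 0.538462.
d = −(3/4) ln(1 − 4p/3) = −0.75 ln(1 − 0.717949) = −0.75 ln(0.282051)
  = −0.75 × (-1.265667) = 0.949250 substitutions/site.
Under a molecular clock d = 2μt, so t = d/(2μ) = 0.949250 / (2 × 4.0 × 10^-8) = 11.87 million years.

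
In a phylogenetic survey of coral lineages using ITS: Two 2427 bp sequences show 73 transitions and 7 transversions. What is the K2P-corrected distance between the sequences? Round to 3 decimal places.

0.034

P = 73/2427 ≈ 0.030078 and Q = 7/2427 ≈ 0.002884.
Under the Kimura two-parameter model, d = −½ ln(1 − 2P − Q) − ¼ ln(1 − 2Q).
1 − 2P − Q = 0.93696, giving −½ ln(0.93696) = 0.032557.
1 − 2Q = 0.994232, giving −¼ ln(0.994232) = 0.001446.
d = 0.032557 + 0.001446 = 0.034003.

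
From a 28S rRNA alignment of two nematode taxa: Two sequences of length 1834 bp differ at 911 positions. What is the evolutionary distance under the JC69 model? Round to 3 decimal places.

p = 911/1834 ≈ 0.496728.
d = −(3/4) ln(1 − 4p/3) = −0.75 ln(1 − 0.662304) = −0.75 ln(0.337696)
  = −0.75 × (-1.085609) = 0.814207 substitutions/site.

0.814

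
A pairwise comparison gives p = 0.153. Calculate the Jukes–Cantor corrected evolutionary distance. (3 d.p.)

0.171

d = −(3/4) ln(1 − 4p/3) = −0.75 ln(1 − 0.204) = −0.75 ln(0.796)
  = −0.75 × (-0.228156) = 0.171117 substitutions/site.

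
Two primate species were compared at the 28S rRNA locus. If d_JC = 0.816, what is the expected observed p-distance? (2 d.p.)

p = (3/4)(1 − e^(−4d/3)) = 0.75 × (1 − e^(-1.088)) = 0.75 × (1 − 0.336890) = 0.497333.

0.50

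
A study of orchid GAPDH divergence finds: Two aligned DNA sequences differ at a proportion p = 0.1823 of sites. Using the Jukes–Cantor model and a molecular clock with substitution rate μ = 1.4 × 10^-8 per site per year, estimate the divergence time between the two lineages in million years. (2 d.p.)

d = −(3/4) ln(1 − 4p/3) = −0.75 ln(1 − 0.243067) = −0.75 ln(0.756933)
  = −0.75 × (-0.278481) = 0.208861 substitutions/site.
Under a molecular clock d = 2μt, so t = d/(2μ) = 0.208861 / (2 × 1.4 × 10^-8) = 7.46 million years.

7.46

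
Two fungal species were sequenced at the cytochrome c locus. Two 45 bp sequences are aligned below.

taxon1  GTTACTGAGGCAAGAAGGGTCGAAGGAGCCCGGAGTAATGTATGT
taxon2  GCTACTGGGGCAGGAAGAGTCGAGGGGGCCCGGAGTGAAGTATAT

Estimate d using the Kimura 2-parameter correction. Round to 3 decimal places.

0.249

Of 45 sites, 8 differences are transitions and 1 are transversions, so P = 8/45 ≈ 0.177778 and Q = 1/45 ≈ 0.022222.
Under the Kimura two-parameter model, d = −½ ln(1 − 2P − Q) − ¼ ln(1 − 2Q).
1 − 2P − Q = 0.622222, giving −½ ln(0.622222) = 0.237229.
1 − 2Q = 0.955556, giving −¼ ln(0.955556) = 0.011365.
d = 0.237229 + 0.011365 = 0.248594.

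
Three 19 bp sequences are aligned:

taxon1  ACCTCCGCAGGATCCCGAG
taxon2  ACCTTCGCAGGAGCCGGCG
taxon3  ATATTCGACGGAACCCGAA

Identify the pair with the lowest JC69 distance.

taxon1–taxon2: 4/19 differ, p = 0.211, d = 0.247.
taxon1–taxon3: 7/19 differ, p = 0.368, d = 0.507.
taxon2–taxon3: 8/19 differ, p = 0.421, d = 0.618.
The smallest distance is between taxon1 and taxon2.

taxon1 and taxon2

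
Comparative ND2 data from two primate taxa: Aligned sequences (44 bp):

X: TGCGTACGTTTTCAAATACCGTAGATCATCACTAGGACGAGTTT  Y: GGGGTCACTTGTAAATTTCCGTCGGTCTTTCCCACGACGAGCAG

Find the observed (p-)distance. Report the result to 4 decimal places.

The sequences differ at 19 of 44 positions.
p = 19/44 = 0.431818… ≈ 0.4318 (to 4 d.p.).

0.4318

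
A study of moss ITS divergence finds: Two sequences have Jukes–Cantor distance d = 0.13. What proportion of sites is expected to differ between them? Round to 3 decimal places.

0.119

p = (3/4)(1 − e^(−4d/3)) = 0.75 × (1 − e^(-0.173333)) = 0.75 × (1 − 0.840858) = 0.119357.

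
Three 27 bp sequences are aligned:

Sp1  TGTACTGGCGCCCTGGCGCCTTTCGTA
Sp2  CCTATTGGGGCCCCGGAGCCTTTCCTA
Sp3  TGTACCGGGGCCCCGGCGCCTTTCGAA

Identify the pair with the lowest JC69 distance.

Sp1 and Sp3

Sp1–Sp2: 7/27 differ, p = 0.259, d = 0.318.
Sp1–Sp3: 4/27 differ, p = 0.148, d = 0.165.
Sp2–Sp3: 7/27 differ, p = 0.259, d = 0.318.
The smallest distance is between Sp1 and Sp3.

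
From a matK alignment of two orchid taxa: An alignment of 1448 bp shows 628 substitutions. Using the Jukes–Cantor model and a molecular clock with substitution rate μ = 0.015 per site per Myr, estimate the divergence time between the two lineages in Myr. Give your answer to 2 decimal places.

p = 628/1448 ≈ 0.433702.
d = −(3/4) ln(1 − 4p/3) = −0.75 ln(1 − 0.578269) = −0.75 ln(0.421731)
  = −0.75 × (-0.863388) = 0.647541 substitutions/site.
Under a molecular clock d = 2μt, so t = d/(2μ) = 0.647541 / (2 × 0.015) = 21.58 Myr.

21.58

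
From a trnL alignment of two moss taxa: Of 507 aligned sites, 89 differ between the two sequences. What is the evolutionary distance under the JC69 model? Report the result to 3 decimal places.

0.200

p = 89/507 ≈ 0.175542.
d = −(3/4) ln(1 − 4p/3) = −0.75 ln(1 − 0.234056) = −0.75 ln(0.765944)
  = −0.75 × (-0.266646) = 0.199985 substitutions/site.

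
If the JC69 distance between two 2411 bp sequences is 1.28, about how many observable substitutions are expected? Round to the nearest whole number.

1480

Invert JC69: p = (3/4)(1 − e^(−4d/3)) = 0.75 × (1 − e^(-1.706667)) = 0.75 × (1 − 0.181470) = 0.613898.
Expected differing sites = pL ≈ 0.613898 × 2411 = 1480.108078 ≈ 1480.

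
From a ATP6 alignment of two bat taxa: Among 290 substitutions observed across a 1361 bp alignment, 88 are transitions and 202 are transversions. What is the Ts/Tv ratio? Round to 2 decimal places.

R = 88/202 = 0.435643… ≈ 0.44 (to 2 d.p.).

0.44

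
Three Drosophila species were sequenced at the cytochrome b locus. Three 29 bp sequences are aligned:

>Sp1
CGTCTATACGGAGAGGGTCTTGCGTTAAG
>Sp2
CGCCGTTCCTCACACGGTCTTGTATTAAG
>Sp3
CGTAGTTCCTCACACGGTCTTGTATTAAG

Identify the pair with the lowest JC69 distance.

Sp2 and Sp3

Sp1–Sp2: 10/29 differ, p = 0.345, d = 0.462.
Sp1–Sp3: 10/29 differ, p = 0.345, d = 0.462.
Sp2–Sp3: 2/29 differ, p = 0.069, d = 0.072.
The smallest distance is between Sp2 and Sp3.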